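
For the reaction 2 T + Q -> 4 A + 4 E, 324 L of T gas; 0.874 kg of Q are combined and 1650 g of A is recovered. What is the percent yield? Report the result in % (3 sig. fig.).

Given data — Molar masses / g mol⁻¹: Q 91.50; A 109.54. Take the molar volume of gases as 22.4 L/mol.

n(T) = 324.0 / 22.4 = 14.46 mol
n(Q) = 0.8740×1000 / 91.50 = 9.552 mol
n/ν for T = 14.46/2 = 7.230
n/ν for Q = 9.552/1 = 9.552
Smallest n/ν is T → limiting reagent.
theoretical n(A) = (4/2) × 14.46 = 28.92 mol → 3168 g
% yield = 1650 / 3168 × 100 = 52.08 %

52.1 %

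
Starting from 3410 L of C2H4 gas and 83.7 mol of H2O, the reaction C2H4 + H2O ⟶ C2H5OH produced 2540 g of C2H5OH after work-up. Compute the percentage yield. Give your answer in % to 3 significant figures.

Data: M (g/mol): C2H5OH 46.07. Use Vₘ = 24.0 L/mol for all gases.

65.9 %

n(C2H4) = 3410 / 24.0 = 142.1 mol
n(H2O) = 83.70 mol
n/ν for C2H4 = 142.1/1 = 142.1
n/ν for H2O = 83.70/1 = 83.70
Smallest n/ν is H2O → limiting reagent.
theoretical n(C2H5OH) = (1/1) × 83.70 = 83.70 mol → 3856 g
% yield = 2540 / 3856 × 100 = 65.87 %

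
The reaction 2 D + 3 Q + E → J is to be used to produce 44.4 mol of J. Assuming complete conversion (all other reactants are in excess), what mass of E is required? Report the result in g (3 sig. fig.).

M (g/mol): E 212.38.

n(J) = 44.40 mol
n(E) = (1/1) × 44.40 = 44.40 mol
mass = 44.40 × 212.38 = 9430 g

9430 g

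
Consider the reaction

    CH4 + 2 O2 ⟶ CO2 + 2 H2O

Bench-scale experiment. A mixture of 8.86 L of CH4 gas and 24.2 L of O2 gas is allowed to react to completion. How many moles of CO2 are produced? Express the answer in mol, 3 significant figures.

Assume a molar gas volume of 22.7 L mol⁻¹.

n(CH4) = 8.860 / 22.7 = 0.3903 mol
n(O2) = 24.20 / 22.7 = 1.066 mol
n/ν → CH4: 0.3903, O2: 0.5330; CH4 is limiting.
n(CO2) = (1/1) × 0.3903 = 0.3903 mol

0.390 mol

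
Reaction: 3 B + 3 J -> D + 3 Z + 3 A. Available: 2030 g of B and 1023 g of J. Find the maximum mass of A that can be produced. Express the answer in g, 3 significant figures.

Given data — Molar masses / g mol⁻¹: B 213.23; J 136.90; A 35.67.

267 g

n(B) = 2030 / 213.23 = 9.520 mol
n(J) = 1023 / 136.90 = 7.473 mol
n/ν for B = 9.520/3 = 3.173
n/ν for J = 7.473/3 = 2.491
Smallest n/ν is J → limiting reagent.
n(A) = (3/3) × 7.473 = 7.473 mol
mass = 7.473 × 35.67 = 266.6 g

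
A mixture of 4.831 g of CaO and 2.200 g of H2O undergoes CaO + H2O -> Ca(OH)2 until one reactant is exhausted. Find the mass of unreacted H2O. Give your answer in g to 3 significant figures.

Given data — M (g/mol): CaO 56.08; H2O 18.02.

0.648 g

n(CaO) = 4.831 / 56.08 = 0.08614 mol
n(H2O) = 2.200 / 18.02 = 0.1221 mol
n/ν for CaO = 0.08614/1 = 0.08614
n/ν for H2O = 0.1221/1 = 0.1221
Smallest n/ν is CaO → limiting reagent.
H2O consumed = (1/1) × 0.08614 = 0.08614 mol
H2O remaining = 0.1221 − 0.08614 = 0.03596 mol
mass = 0.03596 × 18.02 = 0.6480 g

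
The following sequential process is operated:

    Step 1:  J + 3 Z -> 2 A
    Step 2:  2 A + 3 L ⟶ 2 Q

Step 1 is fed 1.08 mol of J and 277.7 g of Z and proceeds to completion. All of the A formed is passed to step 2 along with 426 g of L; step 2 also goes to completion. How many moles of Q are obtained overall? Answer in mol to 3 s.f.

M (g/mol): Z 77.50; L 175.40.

Step 1:
n(J) = 1.080 mol
n(Z) = 277.7 / 77.50 = 3.583 mol
n/ν for J = 1.080/1 = 1.080
n/ν for Z = 3.583/3 = 1.194
Smallest n/ν is J → limiting reagent.
n(A) produced = (2/1) × 1.080 = 2.160 mol
Step 2:
n(A) available = 2.160 mol
n(L) = 426.0 / 175.40 = 2.429 mol
n/ν for A = 2.160/2 = 1.080
n/ν for L = 2.429/3 = 0.8097
Smallest n/ν is L → limiting reagent.
n(Q) = (2/3) × 2.429 = 1.619 mol

1.62 mol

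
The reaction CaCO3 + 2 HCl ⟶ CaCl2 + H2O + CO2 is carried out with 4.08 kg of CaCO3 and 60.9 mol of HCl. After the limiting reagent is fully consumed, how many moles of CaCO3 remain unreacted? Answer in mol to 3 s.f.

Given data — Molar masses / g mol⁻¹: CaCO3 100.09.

10.3 mol

n(CaCO3) = 4.080×1000 / 100.09 = 40.76 mol
n(HCl) = 60.90 mol
n/ν → CaCO3: 40.76, HCl: 30.45; HCl is limiting.
CaCO3 consumed = (1/2) × 60.90 = 30.45 mol
CaCO3 remaining = 40.76 − 30.45 = 10.31 mol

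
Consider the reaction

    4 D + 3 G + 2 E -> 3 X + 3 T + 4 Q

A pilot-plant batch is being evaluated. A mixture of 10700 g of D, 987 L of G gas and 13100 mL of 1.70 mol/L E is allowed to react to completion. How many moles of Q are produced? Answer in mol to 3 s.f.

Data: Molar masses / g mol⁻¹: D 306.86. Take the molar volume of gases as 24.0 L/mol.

n(D) = 10700 / 306.86 = 34.87 mol
n(G) = 987.0 / 24.0 = 41.13 mol
n(E) = 1.70 × 13100/1000 = 22.27 mol
n/ν → D: 8.718, G: 13.71, E: 11.14; D is limiting.
n(Q) = (4/4) × 34.87 = 34.87 mol

34.9 mol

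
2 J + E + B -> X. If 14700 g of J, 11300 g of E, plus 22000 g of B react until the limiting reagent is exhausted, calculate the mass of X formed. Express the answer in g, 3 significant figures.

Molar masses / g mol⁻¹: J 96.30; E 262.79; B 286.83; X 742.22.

n(J) = 14700 / 96.30 = 152.6 mol
n(E) = 11300 / 262.79 = 43.00 mol
n(B) = 22000 / 286.83 = 76.70 mol
n/ν for J = 152.6/2 = 76.30
n/ν for E = 43.00/1 = 43.00
n/ν for B = 76.70/1 = 76.70
Smallest n/ν is E → limiting reagent.
n(X) = (1/1) × 43.00 = 43.00 mol
mass = 43.00 × 742.22 = 31920 g

31900 g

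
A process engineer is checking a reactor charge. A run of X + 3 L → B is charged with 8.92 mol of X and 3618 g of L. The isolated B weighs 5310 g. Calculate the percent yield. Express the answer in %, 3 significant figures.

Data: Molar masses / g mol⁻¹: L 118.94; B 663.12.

89.8 %

n(X) = 8.920 mol
n(L) = 3618 / 118.94 = 30.42 mol
n/ν for X = 8.920/1 = 8.920
n/ν for L = 30.42/3 = 10.14
Smallest n/ν is X → limiting reagent.
theoretical n(B) = (1/1) × 8.920 = 8.920 mol → 5915 g
% yield = 5310 / 5915 × 100 = 89.77 %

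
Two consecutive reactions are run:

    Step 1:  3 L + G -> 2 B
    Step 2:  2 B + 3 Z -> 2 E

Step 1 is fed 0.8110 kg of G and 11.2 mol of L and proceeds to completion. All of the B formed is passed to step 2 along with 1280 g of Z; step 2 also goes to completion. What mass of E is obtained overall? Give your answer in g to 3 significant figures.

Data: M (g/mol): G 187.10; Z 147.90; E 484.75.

2800 g

Step 1:
n(G) = 0.8110×1000 / 187.10 = 4.335 mol
n(L) = 11.20 mol
n/ν → G: 4.335, L: 3.733; L is limiting.
n(B) produced = (2/3) × 11.20 = 7.467 mol
Step 2:
n(B) available = 7.467 mol
n(Z) = 1280 / 147.90 = 8.654 mol
n/ν → B: 3.734, Z: 2.885; Z is limiting.
n(E) = (2/3) × 8.654 = 5.769 mol
mass = 5.769 × 484.75 = 2797 g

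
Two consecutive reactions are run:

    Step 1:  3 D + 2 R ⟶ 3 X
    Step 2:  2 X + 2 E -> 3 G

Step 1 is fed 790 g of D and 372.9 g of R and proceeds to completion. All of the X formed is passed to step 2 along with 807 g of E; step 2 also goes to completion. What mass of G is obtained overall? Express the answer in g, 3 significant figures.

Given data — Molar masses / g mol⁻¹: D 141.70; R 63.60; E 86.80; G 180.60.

Step 1:
n(D) = 790.0 / 141.70 = 5.575 mol
n(R) = 372.9 / 63.60 = 5.863 mol
n/ν → D: 1.858, R: 2.932; D is limiting.
n(X) produced = (3/3) × 5.575 = 5.575 mol
Step 2:
n(X) available = 5.575 mol
n(E) = 807.0 / 86.80 = 9.297 mol
n/ν → X: 2.788, E: 4.649; X is limiting.
n(G) = (3/2) × 5.575 = 8.363 mol
mass = 8.363 × 180.60 = 1510 g

1510 g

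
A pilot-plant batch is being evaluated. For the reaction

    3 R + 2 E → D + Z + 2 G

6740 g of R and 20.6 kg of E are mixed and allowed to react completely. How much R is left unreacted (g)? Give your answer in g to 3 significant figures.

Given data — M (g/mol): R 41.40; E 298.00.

2450 g

n(R) = 6740 / 41.40 = 162.8 mol
n(E) = 20.60×1000 / 298.00 = 69.13 mol
n/ν → R: 54.27, E: 34.57; E is limiting.
R consumed = (3/2) × 69.13 = 103.7 mol
R remaining = 162.8 − 103.7 = 59.10 mol
mass = 59.10 × 41.40 = 2447 g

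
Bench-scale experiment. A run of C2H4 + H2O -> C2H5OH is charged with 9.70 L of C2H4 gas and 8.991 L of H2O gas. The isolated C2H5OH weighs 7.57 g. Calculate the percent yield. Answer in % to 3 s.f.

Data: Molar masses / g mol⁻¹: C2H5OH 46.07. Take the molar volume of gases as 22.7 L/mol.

41.5 %

n(C2H4) = 9.700 / 22.7 = 0.4273 mol
n(H2O) = 8.991 / 22.7 = 0.3961 mol
n/ν for C2H4 = 0.4273/1 = 0.4273
n/ν for H2O = 0.3961/1 = 0.3961
Smallest n/ν is H2O → limiting reagent.
theoretical n(C2H5OH) = (1/1) × 0.3961 = 0.3961 mol → 18.25 g
% yield = 7.57 / 18.25 × 100 = 41.48 %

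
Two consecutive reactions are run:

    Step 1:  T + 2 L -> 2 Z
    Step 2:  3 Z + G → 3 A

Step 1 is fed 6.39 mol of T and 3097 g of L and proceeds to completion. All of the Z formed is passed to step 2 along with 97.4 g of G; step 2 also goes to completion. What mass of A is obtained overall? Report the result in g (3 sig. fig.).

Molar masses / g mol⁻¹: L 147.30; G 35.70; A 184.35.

Step 1:
n(T) = 6.390 mol
n(L) = 3097 / 147.30 = 21.03 mol
n/ν for T = 6.390/1 = 6.390
n/ν for L = 21.03/2 = 10.52
Smallest n/ν is T → limiting reagent.
n(Z) produced = (2/1) × 6.390 = 12.78 mol
Step 2:
n(Z) available = 12.78 mol
n(G) = 97.40 / 35.70 = 2.728 mol
n/ν for Z = 12.78/3 = 4.260
n/ν for G = 2.728/1 = 2.728
Smallest n/ν is G → limiting reagent.
n(A) = (3/1) × 2.728 = 8.184 mol
mass = 8.184 × 184.35 = 1509 g

1510 g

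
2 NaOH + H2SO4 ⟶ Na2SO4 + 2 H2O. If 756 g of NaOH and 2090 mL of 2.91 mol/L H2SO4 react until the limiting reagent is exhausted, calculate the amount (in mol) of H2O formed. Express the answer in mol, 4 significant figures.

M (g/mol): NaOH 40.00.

12.16 mol

n(NaOH) = 756.0 / 40.00 = 18.90 mol
n(H2SO4) = 2.91 × 2090/1000 = 6.082 mol
n/ν → NaOH: 9.450, H2SO4: 6.082; H2SO4 is limiting.
n(H2O) = (2/1) × 6.082 = 12.16 mol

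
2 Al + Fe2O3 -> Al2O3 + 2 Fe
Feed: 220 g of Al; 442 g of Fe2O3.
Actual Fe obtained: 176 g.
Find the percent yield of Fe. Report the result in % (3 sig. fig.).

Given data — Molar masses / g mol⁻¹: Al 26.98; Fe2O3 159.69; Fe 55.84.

56.9 %

n(Al) = 220.0 / 26.98 = 8.154 mol
n(Fe2O3) = 442.0 / 159.69 = 2.768 mol
n/ν → Al: 4.077, Fe2O3: 2.768; Fe2O3 is limiting.
theoretical n(Fe) = (2/1) × 2.768 = 5.536 mol → 309.1 g
% yield = 176 / 309.1 × 100 = 56.94 %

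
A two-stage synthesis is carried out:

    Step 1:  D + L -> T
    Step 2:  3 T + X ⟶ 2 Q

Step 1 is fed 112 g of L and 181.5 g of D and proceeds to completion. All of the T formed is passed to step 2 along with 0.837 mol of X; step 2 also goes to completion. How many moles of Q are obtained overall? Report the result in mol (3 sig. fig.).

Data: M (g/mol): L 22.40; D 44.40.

Step 1:
n(L) = 112.0 / 22.40 = 5.000 mol
n(D) = 181.5 / 44.40 = 4.088 mol
n/ν for L = 5.000/1 = 5.000
n/ν for D = 4.088/1 = 4.088
Smallest n/ν is D → limiting reagent.
n(T) produced = (1/1) × 4.088 = 4.088 mol
Step 2:
n(T) available = 4.088 mol
n(X) = 0.8370 mol
n/ν for T = 4.088/3 = 1.363
n/ν for X = 0.8370/1 = 0.8370
Smallest n/ν is X → limiting reagent.
n(Q) = (2/1) × 0.8370 = 1.674 mol

1.67 mol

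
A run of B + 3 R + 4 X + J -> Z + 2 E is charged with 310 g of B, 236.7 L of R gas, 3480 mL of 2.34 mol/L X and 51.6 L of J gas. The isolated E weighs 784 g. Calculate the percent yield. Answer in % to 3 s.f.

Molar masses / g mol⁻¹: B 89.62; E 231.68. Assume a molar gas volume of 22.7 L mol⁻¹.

83.1 %

n(B) = 310.0 / 89.62 = 3.459 mol
n(R) = 236.7 / 22.7 = 10.43 mol
n(X) = 2.34 × 3480/1000 = 8.143 mol
n(J) = 51.60 / 22.7 = 2.273 mol
n/ν for B = 3.459/1 = 3.459
n/ν for R = 10.43/3 = 3.477
n/ν for X = 8.143/4 = 2.036
n/ν for J = 2.273/1 = 2.273
Smallest n/ν is X → limiting reagent.
theoretical n(E) = (2/4) × 8.143 = 4.072 mol → 943.4 g
% yield = 784 / 943.4 × 100 = 83.10 %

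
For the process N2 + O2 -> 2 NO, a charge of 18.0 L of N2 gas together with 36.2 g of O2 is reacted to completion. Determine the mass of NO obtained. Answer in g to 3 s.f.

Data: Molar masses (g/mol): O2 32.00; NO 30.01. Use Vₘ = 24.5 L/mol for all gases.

44.1 g

n(N2) = 18.00 / 24.5 = 0.7347 mol
n(O2) = 36.20 / 32.00 = 1.131 mol
n/ν for N2 = 0.7347/1 = 0.7347
n/ν for O2 = 1.131/1 = 1.131
Smallest n/ν is N2 → limiting reagent.
n(NO) = (2/1) × 0.7347 = 1.469 mol
mass = 1.469 × 30.01 = 44.08 g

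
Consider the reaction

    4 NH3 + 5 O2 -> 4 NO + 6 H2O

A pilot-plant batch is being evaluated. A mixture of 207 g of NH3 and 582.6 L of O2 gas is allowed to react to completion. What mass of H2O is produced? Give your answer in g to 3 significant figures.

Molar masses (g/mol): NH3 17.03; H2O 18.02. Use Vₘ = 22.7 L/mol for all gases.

n(NH3) = 207.0 / 17.03 = 12.16 mol
n(O2) = 582.6 / 22.7 = 25.67 mol
n/ν for NH3 = 12.16/4 = 3.040
n/ν for O2 = 25.67/5 = 5.134
Smallest n/ν is NH3 → limiting reagent.
n(H2O) = (6/4) × 12.16 = 18.24 mol
mass = 18.24 × 18.02 = 328.7 g

329 g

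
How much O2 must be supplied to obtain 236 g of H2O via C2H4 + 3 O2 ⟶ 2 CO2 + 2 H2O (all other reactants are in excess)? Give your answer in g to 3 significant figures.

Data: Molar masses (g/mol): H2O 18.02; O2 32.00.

629 g

n(H2O) = 236 / 18.02 = 13.10 mol
n(O2) = (3/2) × 13.10 = 19.65 mol
mass = 19.65 × 32.00 = 628.8 g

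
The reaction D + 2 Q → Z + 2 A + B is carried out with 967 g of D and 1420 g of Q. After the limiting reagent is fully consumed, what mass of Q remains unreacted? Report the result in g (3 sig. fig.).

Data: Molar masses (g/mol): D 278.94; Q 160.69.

n(D) = 967.0 / 278.94 = 3.467 mol
n(Q) = 1420 / 160.69 = 8.837 mol
n/ν for D = 3.467/1 = 3.467
n/ν for Q = 8.837/2 = 4.419
Smallest n/ν is D → limiting reagent.
Q consumed = (2/1) × 3.467 = 6.934 mol
Q remaining = 8.837 − 6.934 = 1.903 mol
mass = 1.903 × 160.69 = 305.8 g

306 g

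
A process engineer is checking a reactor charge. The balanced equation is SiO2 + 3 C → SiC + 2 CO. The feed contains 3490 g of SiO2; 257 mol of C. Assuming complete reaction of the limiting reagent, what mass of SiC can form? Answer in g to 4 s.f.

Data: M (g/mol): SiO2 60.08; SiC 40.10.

2329 g

n(SiO2) = 3490 / 60.08 = 58.09 mol
n(C) = 257.0 mol
n/ν for SiO2 = 58.09/1 = 58.09
n/ν for C = 257.0/3 = 85.67
Smallest n/ν is SiO2 → limiting reagent.
n(SiC) = (1/1) × 58.09 = 58.09 mol
mass = 58.09 × 40.10 = 2329 g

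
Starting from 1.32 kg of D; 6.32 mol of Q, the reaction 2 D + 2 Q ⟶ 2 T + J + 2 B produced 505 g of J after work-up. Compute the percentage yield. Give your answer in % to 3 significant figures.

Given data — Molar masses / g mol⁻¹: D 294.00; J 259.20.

n(D) = 1.320×1000 / 294.00 = 4.490 mol
n(Q) = 6.320 mol
n/ν → D: 2.245, Q: 3.160; D is limiting.
theoretical n(J) = (1/2) × 4.490 = 2.245 mol → 581.9 g
% yield = 505 / 581.9 × 100 = 86.78 %

86.8 %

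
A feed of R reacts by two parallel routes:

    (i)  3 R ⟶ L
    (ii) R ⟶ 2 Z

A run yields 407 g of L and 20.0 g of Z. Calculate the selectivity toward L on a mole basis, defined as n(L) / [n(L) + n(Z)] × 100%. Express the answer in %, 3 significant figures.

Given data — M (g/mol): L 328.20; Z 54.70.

77.2 %

n(L) = 407 / 328.20 = 1.240 mol
n(Z) = 20.0 / 54.70 = 0.3656 mol
selectivity = 1.240/(1.240+0.3656) × 100 = 77.23 %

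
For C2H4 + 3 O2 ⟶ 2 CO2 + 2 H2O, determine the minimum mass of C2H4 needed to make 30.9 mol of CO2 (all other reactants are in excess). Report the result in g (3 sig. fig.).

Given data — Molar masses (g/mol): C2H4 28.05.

433 g

n(CO2) = 30.90 mol
n(C2H4) = (1/2) × 30.90 = 15.45 mol
mass = 15.45 × 28.05 = 433.4 g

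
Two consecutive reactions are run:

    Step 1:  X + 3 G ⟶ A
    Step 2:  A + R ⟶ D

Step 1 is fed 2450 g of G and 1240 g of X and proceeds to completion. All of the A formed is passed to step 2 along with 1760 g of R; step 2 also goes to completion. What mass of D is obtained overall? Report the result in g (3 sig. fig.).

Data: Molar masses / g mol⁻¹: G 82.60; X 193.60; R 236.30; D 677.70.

4340 g

Step 1:
n(G) = 2450 / 82.60 = 29.66 mol
n(X) = 1240 / 193.60 = 6.405 mol
n/ν for G = 29.66/3 = 9.887
n/ν for X = 6.405/1 = 6.405
Smallest n/ν is X → limiting reagent.
n(A) produced = (1/1) × 6.405 = 6.405 mol
Step 2:
n(A) available = 6.405 mol
n(R) = 1760 / 236.30 = 7.448 mol
n/ν for A = 6.405/1 = 6.405
n/ν for R = 7.448/1 = 7.448
Smallest n/ν is A → limiting reagent.
n(D) = (1/1) × 6.405 = 6.405 mol
mass = 6.405 × 677.70 = 4341 g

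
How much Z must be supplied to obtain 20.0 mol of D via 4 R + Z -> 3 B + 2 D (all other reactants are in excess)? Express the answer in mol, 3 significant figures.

n(D) = 20.00 mol
n(Z) = (1/2) × 20.00 = 10.00 mol

10.0 mol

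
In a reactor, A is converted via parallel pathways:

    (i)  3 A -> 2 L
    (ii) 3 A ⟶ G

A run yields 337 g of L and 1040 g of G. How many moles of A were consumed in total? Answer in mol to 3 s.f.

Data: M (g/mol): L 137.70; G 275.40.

15.0 mol

n(L) = 337 / 137.70 = 2.447 mol
n(G) = 1040 / 275.40 = 3.776 mol
n(A) via (i) = (3/2)×2.447 = 3.671 mol
n(A) via (ii) = (3/1)×3.776 = 11.33 mol
total n(A) = 3.671 + 11.33 = 15.00 mol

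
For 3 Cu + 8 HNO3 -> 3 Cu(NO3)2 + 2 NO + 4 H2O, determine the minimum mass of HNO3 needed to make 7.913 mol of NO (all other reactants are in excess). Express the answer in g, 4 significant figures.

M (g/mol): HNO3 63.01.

n(NO) = 7.913 mol
n(HNO3) = (8/2) × 7.913 = 31.65 mol
mass = 31.65 × 63.01 = 1994 g

1994 g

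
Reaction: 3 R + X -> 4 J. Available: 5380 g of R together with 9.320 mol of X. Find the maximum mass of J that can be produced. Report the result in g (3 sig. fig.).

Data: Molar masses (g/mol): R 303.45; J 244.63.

n(R) = 5380 / 303.45 = 17.73 mol
n(X) = 9.320 mol
n/ν → R: 5.910, X: 9.320; R is limiting.
n(J) = (4/3) × 17.73 = 23.64 mol
mass = 23.64 × 244.63 = 5783 g

5780 g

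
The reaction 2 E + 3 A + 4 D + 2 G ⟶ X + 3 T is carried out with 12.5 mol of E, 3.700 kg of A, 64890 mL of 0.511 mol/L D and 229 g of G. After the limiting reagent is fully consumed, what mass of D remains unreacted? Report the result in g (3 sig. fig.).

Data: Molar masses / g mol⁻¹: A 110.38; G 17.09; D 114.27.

n(E) = 12.50 mol
n(A) = 3.700×1000 / 110.38 = 33.52 mol
n(D) = 0.511 × 64890/1000 = 33.16 mol
n(G) = 229.0 / 17.09 = 13.40 mol
n/ν for E = 12.50/2 = 6.250
n/ν for A = 33.52/3 = 11.17
n/ν for D = 33.16/4 = 8.290
n/ν for G = 13.40/2 = 6.700
Smallest n/ν is E → limiting reagent.
D consumed = (4/2) × 12.50 = 25.00 mol
D remaining = 33.16 − 25.00 = 8.160 mol
mass = 8.160 × 114.27 = 932.4 g

932 g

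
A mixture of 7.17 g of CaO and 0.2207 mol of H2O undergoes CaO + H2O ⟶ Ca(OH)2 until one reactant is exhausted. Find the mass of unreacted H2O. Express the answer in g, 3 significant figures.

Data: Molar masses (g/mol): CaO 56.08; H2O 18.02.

n(CaO) = 7.170 / 56.08 = 0.1279 mol
n(H2O) = 0.2207 mol
n/ν for CaO = 0.1279/1 = 0.1279
n/ν for H2O = 0.2207/1 = 0.2207
Smallest n/ν is CaO → limiting reagent.
H2O consumed = (1/1) × 0.1279 = 0.1279 mol
H2O remaining = 0.2207 − 0.1279 = 0.09280 mol
mass = 0.09280 × 18.02 = 1.672 g

1.67 g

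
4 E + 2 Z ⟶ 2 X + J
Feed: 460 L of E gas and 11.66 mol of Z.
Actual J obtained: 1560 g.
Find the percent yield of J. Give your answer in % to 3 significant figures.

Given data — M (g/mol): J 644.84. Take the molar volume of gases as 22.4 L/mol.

47.1 %

n(E) = 460.0 / 22.4 = 20.54 mol
n(Z) = 11.66 mol
n/ν for E = 20.54/4 = 5.135
n/ν for Z = 11.66/2 = 5.830
Smallest n/ν is E → limiting reagent.
theoretical n(J) = (1/4) × 20.54 = 5.135 mol → 3311 g
% yield = 1560 / 3311 × 100 = 47.12 %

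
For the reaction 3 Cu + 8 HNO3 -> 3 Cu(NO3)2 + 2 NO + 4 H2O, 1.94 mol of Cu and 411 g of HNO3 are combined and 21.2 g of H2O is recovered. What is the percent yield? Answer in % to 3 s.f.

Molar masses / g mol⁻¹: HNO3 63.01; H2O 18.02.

n(Cu) = 1.940 mol
n(HNO3) = 411.0 / 63.01 = 6.523 mol
n/ν → Cu: 0.6467, HNO3: 0.8154; Cu is limiting.
theoretical n(H2O) = (4/3) × 1.940 = 2.587 mol → 46.62 g
% yield = 21.2 / 46.62 × 100 = 45.47 %

45.5 %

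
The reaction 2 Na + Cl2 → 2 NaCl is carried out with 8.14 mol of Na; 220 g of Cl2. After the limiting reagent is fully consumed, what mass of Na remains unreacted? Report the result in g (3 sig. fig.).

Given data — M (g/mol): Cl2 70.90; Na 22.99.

n(Na) = 8.140 mol
n(Cl2) = 220.0 / 70.90 = 3.103 mol
n/ν for Na = 8.140/2 = 4.070
n/ν for Cl2 = 3.103/1 = 3.103
Smallest n/ν is Cl2 → limiting reagent.
Na consumed = (2/1) × 3.103 = 6.206 mol
Na remaining = 8.140 − 6.206 = 1.934 mol
mass = 1.934 × 22.99 = 44.46 g

44.5 g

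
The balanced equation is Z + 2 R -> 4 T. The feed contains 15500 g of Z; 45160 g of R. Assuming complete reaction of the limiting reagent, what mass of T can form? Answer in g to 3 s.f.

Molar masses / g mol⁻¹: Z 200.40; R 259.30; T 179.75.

55600 g

n(Z) = 15500 / 200.40 = 77.35 mol
n(R) = 45160 / 259.30 = 174.2 mol
n/ν for Z = 77.35/1 = 77.35
n/ν for R = 174.2/2 = 87.10
Smallest n/ν is Z → limiting reagent.
n(T) = (4/1) × 77.35 = 309.4 mol
mass = 309.4 × 179.75 = 55610 g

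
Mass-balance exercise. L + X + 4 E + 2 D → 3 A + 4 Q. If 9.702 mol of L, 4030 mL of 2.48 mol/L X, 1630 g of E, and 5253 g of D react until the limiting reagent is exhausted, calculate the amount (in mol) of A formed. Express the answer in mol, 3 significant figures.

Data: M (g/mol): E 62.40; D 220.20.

n(L) = 9.702 mol
n(X) = 2.48 × 4030/1000 = 9.994 mol
n(E) = 1630 / 62.40 = 26.12 mol
n(D) = 5253 / 220.20 = 23.86 mol
n/ν → L: 9.702, X: 9.994, E: 6.530, D: 11.93; E is limiting.
n(A) = (3/4) × 26.12 = 19.59 mol

19.6 mol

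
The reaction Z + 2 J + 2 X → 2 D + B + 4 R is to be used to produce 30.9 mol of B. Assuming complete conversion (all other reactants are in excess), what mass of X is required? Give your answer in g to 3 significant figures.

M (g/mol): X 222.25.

13700 g

n(B) = 30.90 mol
n(X) = (2/1) × 30.90 = 61.80 mol
mass = 61.80 × 222.25 = 13740 g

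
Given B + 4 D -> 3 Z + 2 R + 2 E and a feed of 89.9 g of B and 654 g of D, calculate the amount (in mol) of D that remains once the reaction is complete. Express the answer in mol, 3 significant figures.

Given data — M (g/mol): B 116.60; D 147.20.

1.36 mol

n(B) = 89.90 / 116.60 = 0.7710 mol
n(D) = 654.0 / 147.20 = 4.443 mol
n/ν → B: 0.7710, D: 1.111; B is limiting.
D consumed = (4/1) × 0.7710 = 3.084 mol
D remaining = 4.443 − 3.084 = 1.359 mol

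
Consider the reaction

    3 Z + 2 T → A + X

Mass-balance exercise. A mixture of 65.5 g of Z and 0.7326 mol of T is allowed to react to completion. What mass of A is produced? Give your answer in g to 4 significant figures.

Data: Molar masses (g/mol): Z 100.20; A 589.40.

n(Z) = 65.50 / 100.20 = 0.6537 mol
n(T) = 0.7326 mol
n/ν for Z = 0.6537/3 = 0.2179
n/ν for T = 0.7326/2 = 0.3663
Smallest n/ν is Z → limiting reagent.
n(A) = (1/3) × 0.6537 = 0.2179 mol
mass = 0.2179 × 589.40 = 128.4 g

128.4 g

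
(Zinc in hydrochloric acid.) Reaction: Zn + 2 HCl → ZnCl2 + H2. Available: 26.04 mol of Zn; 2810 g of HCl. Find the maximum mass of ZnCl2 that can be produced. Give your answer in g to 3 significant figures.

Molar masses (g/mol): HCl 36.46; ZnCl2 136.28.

3550 g

n(Zn) = 26.04 mol
n(HCl) = 2810 / 36.46 = 77.07 mol
n/ν for Zn = 26.04/1 = 26.04
n/ν for HCl = 77.07/2 = 38.54
Smallest n/ν is Zn → limiting reagent.
n(ZnCl2) = (1/1) × 26.04 = 26.04 mol
mass = 26.04 × 136.28 = 3549 g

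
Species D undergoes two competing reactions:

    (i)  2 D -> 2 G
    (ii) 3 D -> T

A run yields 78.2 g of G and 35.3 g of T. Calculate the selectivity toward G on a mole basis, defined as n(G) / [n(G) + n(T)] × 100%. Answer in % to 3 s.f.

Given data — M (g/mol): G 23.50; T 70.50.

n(G) = 78.2 / 23.50 = 3.328 mol
n(T) = 35.3 / 70.50 = 0.5007 mol
selectivity = 3.328/(3.328+0.5007) × 100 = 86.92 %

86.9 %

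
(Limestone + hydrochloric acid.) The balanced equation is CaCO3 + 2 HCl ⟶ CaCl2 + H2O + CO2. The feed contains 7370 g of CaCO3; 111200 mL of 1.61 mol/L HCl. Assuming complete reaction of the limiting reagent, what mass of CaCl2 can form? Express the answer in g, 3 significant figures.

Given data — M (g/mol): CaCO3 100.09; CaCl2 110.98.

n(CaCO3) = 7370 / 100.09 = 73.63 mol
n(HCl) = 1.61 × 111200/1000 = 179.0 mol
n/ν → CaCO3: 73.63, HCl: 89.50; CaCO3 is limiting.
n(CaCl2) = (1/1) × 73.63 = 73.63 mol
mass = 73.63 × 110.98 = 8171 g

8170 g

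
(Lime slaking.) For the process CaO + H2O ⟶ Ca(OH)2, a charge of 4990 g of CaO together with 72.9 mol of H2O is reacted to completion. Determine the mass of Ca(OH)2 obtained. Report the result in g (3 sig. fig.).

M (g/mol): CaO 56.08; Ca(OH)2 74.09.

n(CaO) = 4990 / 56.08 = 88.98 mol
n(H2O) = 72.90 mol
n/ν for CaO = 88.98/1 = 88.98
n/ν for H2O = 72.90/1 = 72.90
Smallest n/ν is H2O → limiting reagent.
n(Ca(OH)2) = (1/1) × 72.90 = 72.90 mol
mass = 72.90 × 74.09 = 5401 g

5400 g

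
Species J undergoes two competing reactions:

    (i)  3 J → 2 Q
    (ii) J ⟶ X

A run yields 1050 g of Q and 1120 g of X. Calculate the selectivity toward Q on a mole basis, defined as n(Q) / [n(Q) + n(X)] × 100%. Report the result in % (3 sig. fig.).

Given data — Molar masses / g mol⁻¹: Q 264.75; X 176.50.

38.5 %

n(Q) = 1050 / 264.75 = 3.966 mol
n(X) = 1120 / 176.50 = 6.346 mol
selectivity = 3.966/(3.966+6.346) × 100 = 38.46 %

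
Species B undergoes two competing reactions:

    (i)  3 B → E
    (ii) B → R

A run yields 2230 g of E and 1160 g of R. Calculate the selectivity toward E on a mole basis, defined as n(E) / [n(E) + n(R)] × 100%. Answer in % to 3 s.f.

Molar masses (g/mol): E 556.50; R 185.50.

n(E) = 2230 / 556.50 = 4.007 mol
n(R) = 1160 / 185.50 = 6.253 mol
selectivity = 4.007/(4.007+6.253) × 100 = 39.05 %

39.1 %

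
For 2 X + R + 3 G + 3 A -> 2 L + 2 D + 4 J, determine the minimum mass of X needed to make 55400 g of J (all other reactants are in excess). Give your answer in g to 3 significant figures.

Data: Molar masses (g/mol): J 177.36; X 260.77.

n(J) = 55400 / 177.36 = 312.4 mol
n(X) = (2/4) × 312.4 = 156.2 mol
mass = 156.2 × 260.77 = 40730 g

40700 g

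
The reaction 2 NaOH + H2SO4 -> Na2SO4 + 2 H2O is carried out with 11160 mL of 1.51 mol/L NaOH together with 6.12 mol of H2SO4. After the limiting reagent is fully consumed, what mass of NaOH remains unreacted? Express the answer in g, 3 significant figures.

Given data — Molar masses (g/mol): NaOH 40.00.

184 g

n(NaOH) = 1.51 × 11160/1000 = 16.85 mol
n(H2SO4) = 6.120 mol
n/ν for NaOH = 16.85/2 = 8.425
n/ν for H2SO4 = 6.120/1 = 6.120
Smallest n/ν is H2SO4 → limiting reagent.
NaOH consumed = (2/1) × 6.120 = 12.24 mol
NaOH remaining = 16.85 − 12.24 = 4.610 mol
mass = 4.610 × 40.00 = 184.4 g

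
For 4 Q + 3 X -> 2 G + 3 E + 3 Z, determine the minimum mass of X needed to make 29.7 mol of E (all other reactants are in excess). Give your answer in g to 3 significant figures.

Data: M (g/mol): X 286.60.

n(E) = 29.70 mol
n(X) = (3/3) × 29.70 = 29.70 mol
mass = 29.70 × 286.60 = 8512 g

8510 g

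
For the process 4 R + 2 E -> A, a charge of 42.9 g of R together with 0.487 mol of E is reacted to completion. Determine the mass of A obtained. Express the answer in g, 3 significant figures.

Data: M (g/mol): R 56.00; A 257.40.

49.3 g

n(R) = 42.90 / 56.00 = 0.7661 mol
n(E) = 0.4870 mol
n/ν for R = 0.7661/4 = 0.1915
n/ν for E = 0.4870/2 = 0.2435
Smallest n/ν is R → limiting reagent.
n(A) = (1/4) × 0.7661 = 0.1915 mol
mass = 0.1915 × 257.40 = 49.29 g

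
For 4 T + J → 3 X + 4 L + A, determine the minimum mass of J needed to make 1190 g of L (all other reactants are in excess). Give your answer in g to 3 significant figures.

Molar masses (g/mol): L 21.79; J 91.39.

1250 g

n(L) = 1190 / 21.79 = 54.61 mol
n(J) = (1/4) × 54.61 = 13.65 mol
mass = 13.65 × 91.39 = 1247 g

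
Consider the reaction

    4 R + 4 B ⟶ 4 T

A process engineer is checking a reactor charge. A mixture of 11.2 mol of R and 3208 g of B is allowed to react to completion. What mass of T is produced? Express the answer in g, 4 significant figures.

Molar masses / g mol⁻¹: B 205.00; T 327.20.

n(R) = 11.20 mol
n(B) = 3208 / 205.00 = 15.65 mol
n/ν for R = 11.20/4 = 2.800
n/ν for B = 15.65/4 = 3.913
Smallest n/ν is R → limiting reagent.
n(T) = (4/4) × 11.20 = 11.20 mol
mass = 11.20 × 327.20 = 3665 g

3665 g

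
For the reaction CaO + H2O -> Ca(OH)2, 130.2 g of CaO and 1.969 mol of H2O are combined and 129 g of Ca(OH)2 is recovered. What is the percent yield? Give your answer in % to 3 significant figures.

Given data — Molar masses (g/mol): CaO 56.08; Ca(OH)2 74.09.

88.4 %

n(CaO) = 130.2 / 56.08 = 2.322 mol
n(H2O) = 1.969 mol
n/ν → CaO: 2.322, H2O: 1.969; H2O is limiting.
theoretical n(Ca(OH)2) = (1/1) × 1.969 = 1.969 mol → 145.9 g
% yield = 129 / 145.9 × 100 = 88.42 %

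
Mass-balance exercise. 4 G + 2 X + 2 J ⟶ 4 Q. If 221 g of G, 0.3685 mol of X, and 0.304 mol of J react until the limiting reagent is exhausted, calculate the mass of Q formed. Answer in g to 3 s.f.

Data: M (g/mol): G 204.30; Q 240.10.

n(G) = 221.0 / 204.30 = 1.082 mol
n(X) = 0.3685 mol
n(J) = 0.3040 mol
n/ν → G: 0.2705, X: 0.1843, J: 0.1520; J is limiting.
n(Q) = (4/2) × 0.3040 = 0.6080 mol
mass = 0.6080 × 240.10 = 146.0 g

146 g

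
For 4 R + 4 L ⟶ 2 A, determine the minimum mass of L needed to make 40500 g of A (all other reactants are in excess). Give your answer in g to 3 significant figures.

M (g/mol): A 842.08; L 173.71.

n(A) = 40500 / 842.08 = 48.10 mol
n(L) = (4/2) × 48.10 = 96.20 mol
mass = 96.20 × 173.71 = 16710 g

16700 g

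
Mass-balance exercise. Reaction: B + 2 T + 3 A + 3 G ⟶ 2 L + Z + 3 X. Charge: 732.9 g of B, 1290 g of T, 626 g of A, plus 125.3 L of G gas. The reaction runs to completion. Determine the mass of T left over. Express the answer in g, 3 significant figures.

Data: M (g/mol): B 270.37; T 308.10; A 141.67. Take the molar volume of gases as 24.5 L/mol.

n(B) = 732.9 / 270.37 = 2.711 mol
n(T) = 1290 / 308.10 = 4.187 mol
n(A) = 626.0 / 141.67 = 4.419 mol
n(G) = 125.3 / 24.5 = 5.114 mol
n/ν for B = 2.711/1 = 2.711
n/ν for T = 4.187/2 = 2.094
n/ν for A = 4.419/3 = 1.473
n/ν for G = 5.114/3 = 1.705
Smallest n/ν is A → limiting reagent.
T consumed = (2/3) × 4.419 = 2.946 mol
T remaining = 4.187 − 2.946 = 1.241 mol
mass = 1.241 × 308.10 = 382.4 g

382 g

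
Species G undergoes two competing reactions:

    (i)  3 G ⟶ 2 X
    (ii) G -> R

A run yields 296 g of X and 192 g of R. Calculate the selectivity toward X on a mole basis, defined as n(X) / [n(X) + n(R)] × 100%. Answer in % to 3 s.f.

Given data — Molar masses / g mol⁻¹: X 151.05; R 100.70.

n(X) = 296 / 151.05 = 1.960 mol
n(R) = 192 / 100.70 = 1.907 mol
selectivity = 1.960/(1.960+1.907) × 100 = 50.69 %

50.7 %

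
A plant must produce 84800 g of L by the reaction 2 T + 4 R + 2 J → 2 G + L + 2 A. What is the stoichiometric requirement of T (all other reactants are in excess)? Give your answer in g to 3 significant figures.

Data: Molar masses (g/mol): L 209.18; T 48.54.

39400 g

n(L) = 84800 / 209.18 = 405.4 mol
n(T) = (2/1) × 405.4 = 810.8 mol
mass = 810.8 × 48.54 = 39360 g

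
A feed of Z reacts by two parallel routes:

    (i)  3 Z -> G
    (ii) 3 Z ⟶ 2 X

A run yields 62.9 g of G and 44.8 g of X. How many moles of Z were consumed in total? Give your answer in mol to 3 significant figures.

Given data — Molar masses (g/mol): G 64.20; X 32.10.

5.03 mol

n(G) = 62.9 / 64.20 = 0.9798 mol
n(X) = 44.8 / 32.10 = 1.396 mol
n(Z) via (i) = (3/1)×0.9798 = 2.939 mol
n(Z) via (ii) = (3/2)×1.396 = 2.094 mol
total n(Z) = 2.939 + 2.094 = 5.033 mol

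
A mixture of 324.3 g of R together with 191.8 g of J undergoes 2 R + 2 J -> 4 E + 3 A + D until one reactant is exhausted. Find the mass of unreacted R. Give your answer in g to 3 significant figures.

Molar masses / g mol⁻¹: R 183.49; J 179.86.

129 g

n(R) = 324.3 / 183.49 = 1.767 mol
n(J) = 191.8 / 179.86 = 1.066 mol
n/ν for R = 1.767/2 = 0.8835
n/ν for J = 1.066/2 = 0.5330
Smallest n/ν is J → limiting reagent.
R consumed = (2/2) × 1.066 = 1.066 mol
R remaining = 1.767 − 1.066 = 0.7010 mol
mass = 0.7010 × 183.49 = 128.6 g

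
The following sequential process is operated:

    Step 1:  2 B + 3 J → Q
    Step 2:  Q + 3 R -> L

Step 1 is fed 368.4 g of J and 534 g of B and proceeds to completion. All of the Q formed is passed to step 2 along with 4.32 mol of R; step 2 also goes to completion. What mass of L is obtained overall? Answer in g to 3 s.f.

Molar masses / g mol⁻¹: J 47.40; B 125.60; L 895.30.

1290 g

Step 1:
n(J) = 368.4 / 47.40 = 7.772 mol
n(B) = 534.0 / 125.60 = 4.252 mol
n/ν for J = 7.772/3 = 2.591
n/ν for B = 4.252/2 = 2.126
Smallest n/ν is B → limiting reagent.
n(Q) produced = (1/2) × 4.252 = 2.126 mol
Step 2:
n(Q) available = 2.126 mol
n(R) = 4.320 mol
n/ν for Q = 2.126/1 = 2.126
n/ν for R = 4.320/3 = 1.440
Smallest n/ν is R → limiting reagent.
n(L) = (1/3) × 4.320 = 1.440 mol
mass = 1.440 × 895.30 = 1289 g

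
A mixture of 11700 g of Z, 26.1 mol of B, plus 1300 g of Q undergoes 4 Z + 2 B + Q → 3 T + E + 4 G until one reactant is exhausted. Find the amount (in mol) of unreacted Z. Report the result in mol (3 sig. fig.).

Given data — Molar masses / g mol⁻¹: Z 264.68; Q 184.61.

16.0 mol

n(Z) = 11700 / 264.68 = 44.20 mol
n(B) = 26.10 mol
n(Q) = 1300 / 184.61 = 7.042 mol
n/ν for Z = 44.20/4 = 11.05
n/ν for B = 26.10/2 = 13.05
n/ν for Q = 7.042/1 = 7.042
Smallest n/ν is Q → limiting reagent.
Z consumed = (4/1) × 7.042 = 28.17 mol
Z remaining = 44.20 − 28.17 = 16.03 mol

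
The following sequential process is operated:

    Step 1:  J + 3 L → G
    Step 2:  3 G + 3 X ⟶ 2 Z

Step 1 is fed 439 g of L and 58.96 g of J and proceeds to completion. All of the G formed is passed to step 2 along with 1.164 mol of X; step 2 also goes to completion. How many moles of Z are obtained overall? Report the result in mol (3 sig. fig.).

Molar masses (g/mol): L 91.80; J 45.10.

Step 1:
n(L) = 439.0 / 91.80 = 4.782 mol
n(J) = 58.96 / 45.10 = 1.307 mol
n/ν for L = 4.782/3 = 1.594
n/ν for J = 1.307/1 = 1.307
Smallest n/ν is J → limiting reagent.
n(G) produced = (1/1) × 1.307 = 1.307 mol
Step 2:
n(G) available = 1.307 mol
n(X) = 1.164 mol
n/ν for G = 1.307/3 = 0.4357
n/ν for X = 1.164/3 = 0.3880
Smallest n/ν is X → limiting reagent.
n(Z) = (2/3) × 1.164 = 0.7760 mol

0.776 mol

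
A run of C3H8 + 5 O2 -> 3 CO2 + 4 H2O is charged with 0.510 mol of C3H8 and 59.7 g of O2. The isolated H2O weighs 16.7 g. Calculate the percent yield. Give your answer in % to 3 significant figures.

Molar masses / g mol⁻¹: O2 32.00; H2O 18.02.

62.1 %

n(C3H8) = 0.5100 mol
n(O2) = 59.70 / 32.00 = 1.866 mol
n/ν → C3H8: 0.5100, O2: 0.3732; O2 is limiting.
theoretical n(H2O) = (4/5) × 1.866 = 1.493 mol → 26.90 g
% yield = 16.7 / 26.90 × 100 = 62.08 %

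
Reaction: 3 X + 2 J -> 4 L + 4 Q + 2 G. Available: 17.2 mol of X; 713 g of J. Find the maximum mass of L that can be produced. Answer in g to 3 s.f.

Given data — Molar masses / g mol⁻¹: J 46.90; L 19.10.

n(X) = 17.20 mol
n(J) = 713.0 / 46.90 = 15.20 mol
n/ν for X = 17.20/3 = 5.733
n/ν for J = 15.20/2 = 7.600
Smallest n/ν is X → limiting reagent.
n(L) = (4/3) × 17.20 = 22.93 mol
mass = 22.93 × 19.10 = 438.0 g

438 g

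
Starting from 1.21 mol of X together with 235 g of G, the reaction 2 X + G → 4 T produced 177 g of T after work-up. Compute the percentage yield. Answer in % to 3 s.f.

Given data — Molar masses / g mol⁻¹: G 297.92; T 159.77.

45.8 %

n(X) = 1.210 mol
n(G) = 235.0 / 297.92 = 0.7888 mol
n/ν for X = 1.210/2 = 0.6050
n/ν for G = 0.7888/1 = 0.7888
Smallest n/ν is X → limiting reagent.
theoretical n(T) = (4/2) × 1.210 = 2.420 mol → 386.6 g
% yield = 177 / 386.6 × 100 = 45.78 %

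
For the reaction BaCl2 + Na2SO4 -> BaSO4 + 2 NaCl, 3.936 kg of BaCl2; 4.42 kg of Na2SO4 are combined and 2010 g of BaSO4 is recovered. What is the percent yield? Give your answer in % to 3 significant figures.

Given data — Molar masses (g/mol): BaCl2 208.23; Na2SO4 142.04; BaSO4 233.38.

n(BaCl2) = 3.936×1000 / 208.23 = 18.90 mol
n(Na2SO4) = 4.420×1000 / 142.04 = 31.12 mol
n/ν for BaCl2 = 18.90/1 = 18.90
n/ν for Na2SO4 = 31.12/1 = 31.12
Smallest n/ν is BaCl2 → limiting reagent.
theoretical n(BaSO4) = (1/1) × 18.90 = 18.90 mol → 4411 g
% yield = 2010 / 4411 × 100 = 45.57 %

45.6 %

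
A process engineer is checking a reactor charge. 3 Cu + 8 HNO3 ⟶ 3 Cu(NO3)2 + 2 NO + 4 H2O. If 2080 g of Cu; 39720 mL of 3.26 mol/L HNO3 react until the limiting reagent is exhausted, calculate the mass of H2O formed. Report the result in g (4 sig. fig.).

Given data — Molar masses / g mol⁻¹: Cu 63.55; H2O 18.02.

786.4 g

n(Cu) = 2080 / 63.55 = 32.73 mol
n(HNO3) = 3.26 × 39720/1000 = 129.5 mol
n/ν for Cu = 32.73/3 = 10.91
n/ν for HNO3 = 129.5/8 = 16.19
Smallest n/ν is Cu → limiting reagent.
n(H2O) = (4/3) × 32.73 = 43.64 mol
mass = 43.64 × 18.02 = 786.4 g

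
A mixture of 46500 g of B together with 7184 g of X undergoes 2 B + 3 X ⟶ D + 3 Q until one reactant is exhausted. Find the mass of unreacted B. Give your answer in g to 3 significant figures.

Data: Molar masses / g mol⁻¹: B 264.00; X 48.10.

n(B) = 46500 / 264.00 = 176.1 mol
n(X) = 7184 / 48.10 = 149.4 mol
n/ν for B = 176.1/2 = 88.05
n/ν for X = 149.4/3 = 49.80
Smallest n/ν is X → limiting reagent.
B consumed = (2/3) × 149.4 = 99.60 mol
B remaining = 176.1 − 99.60 = 76.50 mol
mass = 76.50 × 264.00 = 20200 g

20200 g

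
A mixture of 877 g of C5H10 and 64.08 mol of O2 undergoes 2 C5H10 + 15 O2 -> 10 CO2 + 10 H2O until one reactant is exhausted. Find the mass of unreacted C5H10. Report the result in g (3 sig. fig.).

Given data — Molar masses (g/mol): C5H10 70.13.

n(C5H10) = 877.0 / 70.13 = 12.51 mol
n(O2) = 64.08 mol
n/ν → C5H10: 6.255, O2: 4.272; O2 is limiting.
C5H10 consumed = (2/15) × 64.08 = 8.544 mol
C5H10 remaining = 12.51 − 8.544 = 3.966 mol
mass = 3.966 × 70.13 = 278.1 g

278 g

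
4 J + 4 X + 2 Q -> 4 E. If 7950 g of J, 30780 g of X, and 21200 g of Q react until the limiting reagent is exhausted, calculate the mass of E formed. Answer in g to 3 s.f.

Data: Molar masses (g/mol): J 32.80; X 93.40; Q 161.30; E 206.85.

50100 g

n(J) = 7950 / 32.80 = 242.4 mol
n(X) = 30780 / 93.40 = 329.6 mol
n(Q) = 21200 / 161.30 = 131.4 mol
n/ν for J = 242.4/4 = 60.60
n/ν for X = 329.6/4 = 82.40
n/ν for Q = 131.4/2 = 65.70
Smallest n/ν is J → limiting reagent.
n(E) = (4/4) × 242.4 = 242.4 mol
mass = 242.4 × 206.85 = 50140 g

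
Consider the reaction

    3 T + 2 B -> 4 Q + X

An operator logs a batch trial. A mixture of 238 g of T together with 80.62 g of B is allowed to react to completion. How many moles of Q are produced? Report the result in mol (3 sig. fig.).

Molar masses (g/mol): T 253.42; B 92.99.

1.25 mol

n(T) = 238.0 / 253.42 = 0.9392 mol
n(B) = 80.62 / 92.99 = 0.8670 mol
n/ν → T: 0.3131, B: 0.4335; T is limiting.
n(Q) = (4/3) × 0.9392 = 1.252 mol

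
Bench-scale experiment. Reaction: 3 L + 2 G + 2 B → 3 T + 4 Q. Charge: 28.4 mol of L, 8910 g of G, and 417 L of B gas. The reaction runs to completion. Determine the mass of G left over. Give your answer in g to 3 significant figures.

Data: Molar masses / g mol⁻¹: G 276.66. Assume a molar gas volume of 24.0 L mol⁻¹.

n(L) = 28.40 mol
n(G) = 8910 / 276.66 = 32.21 mol
n(B) = 417.0 / 24.0 = 17.38 mol
n/ν → L: 9.467, G: 16.11, B: 8.690; B is limiting.
G consumed = (2/2) × 17.38 = 17.38 mol
G remaining = 32.21 − 17.38 = 14.83 mol
mass = 14.83 × 276.66 = 4103 g

4100 g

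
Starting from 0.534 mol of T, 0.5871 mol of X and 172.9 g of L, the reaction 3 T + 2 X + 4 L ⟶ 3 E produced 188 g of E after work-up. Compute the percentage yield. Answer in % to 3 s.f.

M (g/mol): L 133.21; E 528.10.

n(T) = 0.5340 mol
n(X) = 0.5871 mol
n(L) = 172.9 / 133.21 = 1.298 mol
n/ν → T: 0.1780, X: 0.2936, L: 0.3245; T is limiting.
theoretical n(E) = (3/3) × 0.5340 = 0.5340 mol → 282.0 g
% yield = 188 / 282.0 × 100 = 66.67 %

66.7 %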